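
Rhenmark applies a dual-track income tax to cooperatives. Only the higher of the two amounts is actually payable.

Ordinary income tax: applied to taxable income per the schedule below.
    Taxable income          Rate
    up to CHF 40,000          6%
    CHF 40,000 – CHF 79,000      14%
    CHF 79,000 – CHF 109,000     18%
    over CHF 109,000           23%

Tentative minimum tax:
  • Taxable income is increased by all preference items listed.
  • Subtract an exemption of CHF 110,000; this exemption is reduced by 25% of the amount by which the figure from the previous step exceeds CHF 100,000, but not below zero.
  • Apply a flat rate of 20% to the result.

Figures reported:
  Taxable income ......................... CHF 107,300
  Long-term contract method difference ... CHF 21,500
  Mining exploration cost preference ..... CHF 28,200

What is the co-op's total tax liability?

CHF 12,954

Tentative minimum tax:
  Adjusted income: CHF 107,300 + CHF 21,500 + CHF 28,200 = CHF 157,000
  Exemption: CHF 110,000 − 25% × (CHF 157,000 − CHF 100,000) = CHF 110,000 − CHF 14,250 = CHF 95,750
  Base: CHF 157,000 − CHF 95,750 = CHF 61,250
  CHF 61,250 × 20% = CHF 12,250

Ordinary income tax:
  CHF 40,000 × 6% = CHF 2,400
  CHF 39,000 × 14% = CHF 5,460
  CHF 28,300 × 18% = CHF 5,094
  → CHF 12,954

CHF 12,954 > CHF 12,250, so the ordinary income tax governs.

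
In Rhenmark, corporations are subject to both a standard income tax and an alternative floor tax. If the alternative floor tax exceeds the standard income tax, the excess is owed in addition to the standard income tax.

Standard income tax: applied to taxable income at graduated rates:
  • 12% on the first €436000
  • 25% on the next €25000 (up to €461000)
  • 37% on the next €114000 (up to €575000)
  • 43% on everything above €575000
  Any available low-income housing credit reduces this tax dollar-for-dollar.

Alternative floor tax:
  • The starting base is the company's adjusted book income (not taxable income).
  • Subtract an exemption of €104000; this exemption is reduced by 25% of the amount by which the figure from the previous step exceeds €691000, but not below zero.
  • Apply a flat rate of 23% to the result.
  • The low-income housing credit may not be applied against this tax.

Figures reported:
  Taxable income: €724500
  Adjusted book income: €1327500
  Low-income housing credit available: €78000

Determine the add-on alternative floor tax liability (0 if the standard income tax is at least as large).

Alternative floor tax:
  Base (adjusted book income): €1327500
  Exemption: 25% × (€1327500 − €691000) = €159125 ≥ €104000, so the exemption is fully phased out
  Base: €1327500 − €0 = €1327500
  €1327500 × 23% = €305325

Standard income tax:
  €436000 × 12% = €52320
  €25000 × 25% = €6250
  €114000 × 37% = €42180
  €149500 × 43% = €64285
  → €165035
  Less low-income housing credit €78000 → €87035

Excess of alternative floor tax over standard income tax: €305325 − €87035 = €218290.

€218290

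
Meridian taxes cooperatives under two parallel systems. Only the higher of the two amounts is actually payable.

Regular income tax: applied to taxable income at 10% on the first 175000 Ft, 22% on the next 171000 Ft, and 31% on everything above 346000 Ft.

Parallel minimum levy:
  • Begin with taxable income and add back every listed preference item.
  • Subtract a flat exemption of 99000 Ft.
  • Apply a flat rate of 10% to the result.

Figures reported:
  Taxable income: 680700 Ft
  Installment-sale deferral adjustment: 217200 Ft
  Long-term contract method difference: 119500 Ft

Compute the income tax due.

Regular income tax:
  175000 Ft × 10% = 17500 Ft
  171000 Ft × 22% = 37620 Ft
  334700 Ft × 31% = 103757 Ft
  → 158877 Ft

Parallel minimum levy:
  Adjusted income: 680700 Ft + 217200 Ft + 119500 Ft = 1017400 Ft
  Less exemption 99000 Ft → base 918400 Ft
  918400 Ft × 10% = 91840 Ft

158877 Ft > 91840 Ft, so the regular income tax governs.

158877 Ft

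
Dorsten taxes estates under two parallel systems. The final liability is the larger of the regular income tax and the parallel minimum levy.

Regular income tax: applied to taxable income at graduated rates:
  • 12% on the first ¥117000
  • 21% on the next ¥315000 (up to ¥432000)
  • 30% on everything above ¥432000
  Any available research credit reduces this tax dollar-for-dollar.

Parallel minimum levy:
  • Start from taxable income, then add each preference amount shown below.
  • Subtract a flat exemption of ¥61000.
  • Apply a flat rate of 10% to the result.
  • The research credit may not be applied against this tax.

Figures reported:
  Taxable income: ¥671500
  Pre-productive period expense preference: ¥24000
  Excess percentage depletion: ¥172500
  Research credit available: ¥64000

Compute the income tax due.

Parallel minimum levy:
  Adjusted income: ¥671500 + ¥24000 + ¥172500 = ¥868000
  Less exemption ¥61000 → base ¥807000
  ¥807000 × 10% = ¥80700

Regular income tax:
  ¥117000 × 12% = ¥14040
  ¥315000 × 21% = ¥66150
  ¥239500 × 30% = ¥71850
  → ¥152040
  Less research credit ¥64000 → ¥88040

¥88040 > ¥80700, so the regular income tax governs.

¥88040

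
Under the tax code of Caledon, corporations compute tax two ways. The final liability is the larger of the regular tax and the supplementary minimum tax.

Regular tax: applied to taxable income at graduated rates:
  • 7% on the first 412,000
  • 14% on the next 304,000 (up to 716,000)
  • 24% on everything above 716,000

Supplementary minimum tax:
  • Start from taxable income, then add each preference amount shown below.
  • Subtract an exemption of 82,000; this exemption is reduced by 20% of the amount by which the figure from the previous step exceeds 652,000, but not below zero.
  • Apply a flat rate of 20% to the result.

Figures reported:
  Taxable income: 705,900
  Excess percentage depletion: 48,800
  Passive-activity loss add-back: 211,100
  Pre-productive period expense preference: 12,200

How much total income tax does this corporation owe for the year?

192,240

Supplementary minimum tax:
  Adjusted income: 705,900 + 48,800 + 211,100 + 12,200 = 978,000
  Exemption: 82,000 − 20% × (978,000 − 652,000) = 82,000 − 65,200 = 16,800
  Base: 978,000 − 16,800 = 961,200
  961,200 × 20% = 192,240

Regular tax:
  412,000 × 7% = 28,840
  293,900 × 14% = 41,146
  → 69,986

192,240 > 69,986, so the supplementary minimum tax is the binding amount.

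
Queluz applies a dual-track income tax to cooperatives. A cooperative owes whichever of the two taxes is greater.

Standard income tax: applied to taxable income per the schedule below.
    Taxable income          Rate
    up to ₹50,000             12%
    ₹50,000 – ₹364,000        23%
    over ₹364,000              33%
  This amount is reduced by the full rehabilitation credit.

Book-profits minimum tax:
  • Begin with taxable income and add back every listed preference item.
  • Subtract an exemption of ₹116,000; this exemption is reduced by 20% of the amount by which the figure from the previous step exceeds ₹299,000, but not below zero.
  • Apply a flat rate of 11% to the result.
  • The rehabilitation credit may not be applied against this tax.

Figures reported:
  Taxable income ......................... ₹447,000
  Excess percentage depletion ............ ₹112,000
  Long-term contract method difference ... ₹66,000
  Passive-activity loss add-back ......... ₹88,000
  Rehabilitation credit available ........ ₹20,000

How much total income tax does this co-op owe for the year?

Book-profits minimum tax:
  Adjusted income: ₹447,000 + ₹112,000 + ₹66,000 + ₹88,000 = ₹713,000
  Exemption: ₹116,000 − 20% × (₹713,000 − ₹299,000) = ₹116,000 − ₹82,800 = ₹33,200
  Base: ₹713,000 − ₹33,200 = ₹679,800
  ₹679,800 × 11% = ₹74,778

Standard income tax:
  ₹50,000 × 12% = ₹6,000
  ₹314,000 × 23% = ₹72,220
  ₹83,000 × 33% = ₹27,390
  → ₹105,610
  Less rehabilitation credit ₹20,000 → ₹85,610

₹85,610 > ₹74,778, so the standard income tax governs.

₹85,610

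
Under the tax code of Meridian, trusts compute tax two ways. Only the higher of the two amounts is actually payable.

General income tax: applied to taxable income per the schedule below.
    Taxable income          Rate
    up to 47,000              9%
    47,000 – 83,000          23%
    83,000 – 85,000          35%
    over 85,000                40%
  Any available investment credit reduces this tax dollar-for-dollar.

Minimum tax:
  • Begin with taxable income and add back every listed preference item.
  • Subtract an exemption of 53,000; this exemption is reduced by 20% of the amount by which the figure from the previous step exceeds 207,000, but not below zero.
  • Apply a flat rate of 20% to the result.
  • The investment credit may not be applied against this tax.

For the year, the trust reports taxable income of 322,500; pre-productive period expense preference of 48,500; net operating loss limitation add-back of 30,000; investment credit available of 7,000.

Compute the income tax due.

101,210

Minimum tax:
  Adjusted income: 322,500 + 48,500 + 30,000 = 401,000
  Exemption: 53,000 − 20% × (401,000 − 207,000) = 53,000 − 38,800 = 14,200
  Base: 401,000 − 14,200 = 386,800
  386,800 × 20% = 77,360

General income tax:
  47,000 × 9% = 4,230
  36,000 × 23% = 8,280
  2,000 × 35% = 700
  237,500 × 40% = 95,000
  → 108,210
  Less investment credit 7,000 → 101,210

101,210 > 77,360, so the general income tax governs.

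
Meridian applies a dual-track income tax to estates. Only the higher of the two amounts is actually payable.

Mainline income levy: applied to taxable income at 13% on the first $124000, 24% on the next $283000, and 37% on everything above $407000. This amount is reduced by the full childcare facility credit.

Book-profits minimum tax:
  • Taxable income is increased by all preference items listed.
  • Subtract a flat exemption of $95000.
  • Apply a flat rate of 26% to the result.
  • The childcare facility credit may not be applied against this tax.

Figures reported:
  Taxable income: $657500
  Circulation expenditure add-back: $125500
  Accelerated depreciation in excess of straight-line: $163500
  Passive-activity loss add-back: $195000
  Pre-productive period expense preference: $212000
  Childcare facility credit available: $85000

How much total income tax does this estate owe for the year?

$327210

Book-profits minimum tax:
  Adjusted income: $657500 + $125500 + $163500 + $195000 + $212000 = $1353500
  Less exemption $95000 → base $1258500
  $1258500 × 26% = $327210

Mainline income levy:
  $124000 × 13% = $16120
  $283000 × 24% = $67920
  $250500 × 37% = $92685
  → $176725
  Less childcare facility credit $85000 → $91725

$327210 > $91725, so the book-profits minimum tax is the binding amount.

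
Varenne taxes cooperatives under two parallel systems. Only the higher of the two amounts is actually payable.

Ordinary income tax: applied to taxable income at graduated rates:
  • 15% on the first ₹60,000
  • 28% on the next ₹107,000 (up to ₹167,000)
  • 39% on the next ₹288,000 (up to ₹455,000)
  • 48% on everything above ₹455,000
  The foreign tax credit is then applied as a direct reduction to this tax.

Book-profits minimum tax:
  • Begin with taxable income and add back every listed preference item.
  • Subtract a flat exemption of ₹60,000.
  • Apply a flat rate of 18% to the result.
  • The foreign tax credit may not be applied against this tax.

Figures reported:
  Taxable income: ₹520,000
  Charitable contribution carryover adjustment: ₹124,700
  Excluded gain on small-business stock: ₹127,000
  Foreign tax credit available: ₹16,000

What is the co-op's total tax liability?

₹166,480

Ordinary income tax:
  ₹60,000 × 15% = ₹9,000
  ₹107,000 × 28% = ₹29,960
  ₹288,000 × 39% = ₹112,320
  ₹65,000 × 48% = ₹31,200
  → ₹182,480
  Less foreign tax credit ₹16,000 → ₹166,480

Book-profits minimum tax:
  Adjusted income: ₹520,000 + ₹124,700 + ₹127,000 = ₹771,700
  Less exemption ₹60,000 → base ₹711,700
  ₹711,700 × 18% = ₹128,106

₹166,480 > ₹128,106, so the ordinary income tax governs.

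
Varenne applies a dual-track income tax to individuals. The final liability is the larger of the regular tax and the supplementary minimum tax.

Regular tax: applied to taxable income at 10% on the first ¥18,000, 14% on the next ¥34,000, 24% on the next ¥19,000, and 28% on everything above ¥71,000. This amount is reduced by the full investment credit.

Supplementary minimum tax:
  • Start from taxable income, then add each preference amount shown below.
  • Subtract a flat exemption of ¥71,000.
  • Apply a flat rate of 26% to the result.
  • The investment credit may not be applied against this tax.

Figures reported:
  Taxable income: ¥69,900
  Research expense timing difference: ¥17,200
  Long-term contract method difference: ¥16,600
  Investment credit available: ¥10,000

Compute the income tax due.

Supplementary minimum tax:
  Adjusted income: ¥69,900 + ¥17,200 + ¥16,600 = ¥103,700
  Less exemption ¥71,000 → base ¥32,700
  ¥32,700 × 26% = ¥8,502

Regular tax:
  ¥18,000 × 10% = ¥1,800
  ¥34,000 × 14% = ¥4,760
  ¥17,900 × 24% = ¥4,296
  → ¥10,856
  Less investment credit ¥10,000 → ¥856

¥8,502 > ¥856, so the supplementary minimum tax is the binding amount.

¥8,502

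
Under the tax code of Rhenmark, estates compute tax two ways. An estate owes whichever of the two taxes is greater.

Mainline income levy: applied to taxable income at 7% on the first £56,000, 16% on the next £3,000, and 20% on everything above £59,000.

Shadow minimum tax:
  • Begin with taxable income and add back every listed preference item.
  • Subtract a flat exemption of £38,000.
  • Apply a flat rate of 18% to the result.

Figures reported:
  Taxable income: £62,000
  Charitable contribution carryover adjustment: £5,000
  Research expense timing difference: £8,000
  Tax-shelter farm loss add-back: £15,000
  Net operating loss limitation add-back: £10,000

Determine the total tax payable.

Mainline income levy:
  £56,000 × 7% = £3,920
  £3,000 × 16% = £480
  £3,000 × 20% = £600
  → £5,000

Shadow minimum tax:
  Adjusted income: £62,000 + £5,000 + £8,000 + £15,000 + £10,000 = £100,000
  Less exemption £38,000 → base £62,000
  £62,000 × 18% = £11,160

£11,160 > £5,000, so the shadow minimum tax is the binding amount.

£11,160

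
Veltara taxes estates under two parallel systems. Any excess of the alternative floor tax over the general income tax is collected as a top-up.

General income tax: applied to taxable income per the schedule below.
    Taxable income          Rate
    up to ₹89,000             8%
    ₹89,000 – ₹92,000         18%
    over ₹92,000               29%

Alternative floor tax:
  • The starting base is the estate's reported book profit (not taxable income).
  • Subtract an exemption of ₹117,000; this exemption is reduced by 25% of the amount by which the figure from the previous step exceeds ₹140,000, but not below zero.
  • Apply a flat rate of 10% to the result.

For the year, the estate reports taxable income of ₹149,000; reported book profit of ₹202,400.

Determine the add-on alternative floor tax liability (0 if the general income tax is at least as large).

₹0

General income tax:
  ₹89,000 × 8% = ₹7,120
  ₹3,000 × 18% = ₹540
  ₹57,000 × 29% = ₹16,530
  → ₹24,190

Alternative floor tax:
  Base (reported book profit): ₹202,400
  Exemption: ₹117,000 − 25% × (₹202,400 − ₹140,000) = ₹117,000 − ₹15,600 = ₹101,400
  Base: ₹202,400 − ₹101,400 = ₹101,000
  ₹101,000 × 10% = ₹10,100

₹10,100 ≤ ₹24,190, so no add-on is due.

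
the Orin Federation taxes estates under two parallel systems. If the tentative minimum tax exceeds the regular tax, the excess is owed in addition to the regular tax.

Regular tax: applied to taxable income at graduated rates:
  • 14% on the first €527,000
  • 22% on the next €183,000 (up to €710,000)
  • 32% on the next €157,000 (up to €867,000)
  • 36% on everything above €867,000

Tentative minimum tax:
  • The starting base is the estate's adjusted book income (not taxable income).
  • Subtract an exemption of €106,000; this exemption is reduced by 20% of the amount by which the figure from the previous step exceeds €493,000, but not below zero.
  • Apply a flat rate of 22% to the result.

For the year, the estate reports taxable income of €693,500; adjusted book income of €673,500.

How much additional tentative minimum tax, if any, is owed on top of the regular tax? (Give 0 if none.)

€22,382

Tentative minimum tax:
  Base (adjusted book income): €673,500
  Exemption: €106,000 − 20% × (€673,500 − €493,000) = €106,000 − €36,100 = €69,900
  Base: €673,500 − €69,900 = €603,600
  €603,600 × 22% = €132,792

Regular tax:
  €527,000 × 14% = €73,780
  €166,500 × 22% = €36,630
  → €110,410

Excess of tentative minimum tax over regular tax: €132,792 − €110,410 = €22,382.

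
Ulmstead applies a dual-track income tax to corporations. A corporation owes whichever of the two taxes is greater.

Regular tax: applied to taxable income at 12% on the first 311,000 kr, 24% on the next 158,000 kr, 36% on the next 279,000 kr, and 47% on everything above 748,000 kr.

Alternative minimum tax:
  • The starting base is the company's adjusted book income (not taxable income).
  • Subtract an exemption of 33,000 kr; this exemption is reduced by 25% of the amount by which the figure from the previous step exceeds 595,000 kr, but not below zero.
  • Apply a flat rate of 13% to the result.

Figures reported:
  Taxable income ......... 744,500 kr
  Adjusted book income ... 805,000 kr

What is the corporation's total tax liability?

174,420 kr

Alternative minimum tax:
  Base (adjusted book income): 805,000 kr
  Exemption: 25% × (805,000 kr − 595,000 kr) = 52,500 kr ≥ 33,000 kr, so the exemption is fully phased out
  Base: 805,000 kr − 0 kr = 805,000 kr
  805,000 kr × 13% = 104,650 kr

Regular tax:
  311,000 kr × 12% = 37,320 kr
  158,000 kr × 24% = 37,920 kr
  275,500 kr × 36% = 99,180 kr
  → 174,420 kr

174,420 kr > 104,650 kr, so the regular tax governs.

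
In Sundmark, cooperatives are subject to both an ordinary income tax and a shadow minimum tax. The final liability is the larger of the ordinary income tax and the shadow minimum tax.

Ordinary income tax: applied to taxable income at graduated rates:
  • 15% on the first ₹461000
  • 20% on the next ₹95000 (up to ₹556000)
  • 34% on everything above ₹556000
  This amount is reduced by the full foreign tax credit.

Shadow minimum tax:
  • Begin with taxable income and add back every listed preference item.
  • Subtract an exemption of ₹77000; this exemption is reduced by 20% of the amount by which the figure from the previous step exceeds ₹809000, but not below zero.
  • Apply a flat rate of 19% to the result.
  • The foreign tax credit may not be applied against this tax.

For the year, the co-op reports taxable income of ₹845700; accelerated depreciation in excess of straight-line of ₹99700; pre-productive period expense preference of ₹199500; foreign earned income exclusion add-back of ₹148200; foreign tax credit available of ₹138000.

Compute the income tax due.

Shadow minimum tax:
  Adjusted income: ₹845700 + ₹99700 + ₹199500 + ₹148200 = ₹1293100
  Exemption: 20% × (₹1293100 − ₹809000) = ₹96820 ≥ ₹77000, so the exemption is fully phased out
  Base: ₹1293100 − ₹0 = ₹1293100
  ₹1293100 × 19% = ₹245689

Ordinary income tax:
  ₹461000 × 15% = ₹69150
  ₹95000 × 20% = ₹19000
  ₹289700 × 34% = ₹98498
  → ₹186648
  Less foreign tax credit ₹138000 → ₹48648

₹245689 > ₹48648, so the shadow minimum tax is the binding amount.

₹245689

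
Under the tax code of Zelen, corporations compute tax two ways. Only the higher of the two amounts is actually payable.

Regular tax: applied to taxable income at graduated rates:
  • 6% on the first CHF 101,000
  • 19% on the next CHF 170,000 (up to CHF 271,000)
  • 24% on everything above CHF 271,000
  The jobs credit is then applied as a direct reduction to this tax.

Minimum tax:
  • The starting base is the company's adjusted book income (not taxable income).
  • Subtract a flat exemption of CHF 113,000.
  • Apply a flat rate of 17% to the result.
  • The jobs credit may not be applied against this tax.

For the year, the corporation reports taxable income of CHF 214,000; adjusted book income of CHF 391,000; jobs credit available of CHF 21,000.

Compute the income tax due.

CHF 47,260

Regular tax:
  CHF 101,000 × 6% = CHF 6,060
  CHF 113,000 × 19% = CHF 21,470
  → CHF 27,530
  Less jobs credit CHF 21,000 → CHF 6,530

Minimum tax:
  Base (adjusted book income): CHF 391,000
  Less exemption CHF 113,000 → base CHF 278,000
  CHF 278,000 × 17% = CHF 47,260

CHF 47,260 > CHF 6,530, so the minimum tax is the binding amount.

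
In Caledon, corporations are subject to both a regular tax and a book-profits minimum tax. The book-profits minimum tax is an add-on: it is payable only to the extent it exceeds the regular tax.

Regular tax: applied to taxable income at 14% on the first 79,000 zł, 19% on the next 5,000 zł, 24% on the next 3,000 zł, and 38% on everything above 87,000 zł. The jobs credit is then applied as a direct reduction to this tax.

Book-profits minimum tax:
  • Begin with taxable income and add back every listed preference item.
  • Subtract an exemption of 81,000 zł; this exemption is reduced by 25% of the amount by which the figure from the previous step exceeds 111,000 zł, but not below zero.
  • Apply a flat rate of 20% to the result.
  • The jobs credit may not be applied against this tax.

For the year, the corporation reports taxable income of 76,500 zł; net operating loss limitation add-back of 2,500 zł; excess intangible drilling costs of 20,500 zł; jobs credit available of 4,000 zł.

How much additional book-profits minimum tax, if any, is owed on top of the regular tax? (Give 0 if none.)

0 zł

Regular tax:
  76,500 zł × 14% = 10,710 zł
  Less jobs credit 4,000 zł → 6,710 zł

Book-profits minimum tax:
  Adjusted income: 76,500 zł + 2,500 zł + 20,500 zł = 99,500 zł
  Exemption: 99,500 zł ≤ 111,000 zł, so full 81,000 zł applies
  Base: 99,500 zł − 81,000 zł = 18,500 zł
  18,500 zł × 20% = 3,700 zł

3,700 zł ≤ 6,710 zł, so no add-on is due.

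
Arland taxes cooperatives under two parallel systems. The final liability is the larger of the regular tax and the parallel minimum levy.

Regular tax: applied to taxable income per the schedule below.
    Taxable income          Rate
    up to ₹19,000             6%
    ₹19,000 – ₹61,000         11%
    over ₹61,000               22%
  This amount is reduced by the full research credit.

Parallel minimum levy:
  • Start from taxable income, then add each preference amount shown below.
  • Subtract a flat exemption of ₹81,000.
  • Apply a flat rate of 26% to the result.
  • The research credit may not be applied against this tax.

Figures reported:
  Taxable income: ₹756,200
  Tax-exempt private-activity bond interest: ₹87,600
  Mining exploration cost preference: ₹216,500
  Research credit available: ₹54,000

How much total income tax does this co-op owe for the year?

Regular tax:
  ₹19,000 × 6% = ₹1,140
  ₹42,000 × 11% = ₹4,620
  ₹695,200 × 22% = ₹152,944
  → ₹158,704
  Less research credit ₹54,000 → ₹104,704

Parallel minimum levy:
  Adjusted income: ₹756,200 + ₹87,600 + ₹216,500 = ₹1,060,300
  Less exemption ₹81,000 → base ₹979,300
  ₹979,300 × 26% = ₹254,618

₹254,618 > ₹104,704, so the parallel minimum levy is the binding amount.

₹254,618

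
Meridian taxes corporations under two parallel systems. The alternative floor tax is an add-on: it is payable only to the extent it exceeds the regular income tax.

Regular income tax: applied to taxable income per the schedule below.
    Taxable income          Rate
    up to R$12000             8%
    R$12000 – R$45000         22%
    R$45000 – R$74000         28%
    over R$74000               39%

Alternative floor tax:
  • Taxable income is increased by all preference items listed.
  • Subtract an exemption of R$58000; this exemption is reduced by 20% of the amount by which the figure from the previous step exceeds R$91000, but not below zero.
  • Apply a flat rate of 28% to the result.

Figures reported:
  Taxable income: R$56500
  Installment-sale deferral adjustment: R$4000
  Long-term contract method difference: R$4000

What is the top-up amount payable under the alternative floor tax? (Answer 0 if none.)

R$0

Alternative floor tax:
  Adjusted income: R$56500 + R$4000 + R$4000 = R$64500
  Exemption: R$64500 ≤ R$91000, so full R$58000 applies
  Base: R$64500 − R$58000 = R$6500
  R$6500 × 28% = R$1820

Regular income tax:
  R$12000 × 8% = R$960
  R$33000 × 22% = R$7260
  R$11500 × 28% = R$3220
  → R$11440

R$1820 ≤ R$11440, so no add-on is due.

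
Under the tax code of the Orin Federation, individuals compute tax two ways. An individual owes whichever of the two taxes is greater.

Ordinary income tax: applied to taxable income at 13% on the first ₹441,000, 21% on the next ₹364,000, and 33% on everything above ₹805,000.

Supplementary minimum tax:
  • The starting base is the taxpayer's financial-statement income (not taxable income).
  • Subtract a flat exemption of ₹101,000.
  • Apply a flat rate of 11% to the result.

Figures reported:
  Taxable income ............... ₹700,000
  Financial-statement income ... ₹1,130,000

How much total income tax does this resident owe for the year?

₹113,190

Supplementary minimum tax:
  Base (financial-statement income): ₹1,130,000
  Less exemption ₹101,000 → base ₹1,029,000
  ₹1,029,000 × 11% = ₹113,190

Ordinary income tax:
  ₹441,000 × 13% = ₹57,330
  ₹259,000 × 21% = ₹54,390
  → ₹111,720

₹113,190 > ₹111,720, so the supplementary minimum tax is the binding amount.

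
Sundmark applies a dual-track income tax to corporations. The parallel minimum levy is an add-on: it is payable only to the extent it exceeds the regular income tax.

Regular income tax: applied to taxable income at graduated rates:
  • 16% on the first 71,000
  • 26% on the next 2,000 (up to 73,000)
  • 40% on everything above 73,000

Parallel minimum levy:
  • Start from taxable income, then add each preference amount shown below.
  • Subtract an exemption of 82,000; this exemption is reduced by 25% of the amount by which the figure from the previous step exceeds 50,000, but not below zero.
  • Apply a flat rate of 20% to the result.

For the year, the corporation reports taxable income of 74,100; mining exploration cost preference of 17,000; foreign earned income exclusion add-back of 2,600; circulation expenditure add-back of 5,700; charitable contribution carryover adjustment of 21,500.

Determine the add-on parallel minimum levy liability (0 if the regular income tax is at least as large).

0

Parallel minimum levy:
  Adjusted income: 74,100 + 17,000 + 2,600 + 5,700 + 21,500 = 120,900
  Exemption: 82,000 − 25% × (120,900 − 50,000) = 82,000 − 17,725 = 64,275
  Base: 120,900 − 64,275 = 56,625
  56,625 × 20% = 11,325

Regular income tax:
  71,000 × 16% = 11,360
  2,000 × 26% = 520
  1,100 × 40% = 440
  → 12,320

11,325 ≤ 12,320, so no add-on is due.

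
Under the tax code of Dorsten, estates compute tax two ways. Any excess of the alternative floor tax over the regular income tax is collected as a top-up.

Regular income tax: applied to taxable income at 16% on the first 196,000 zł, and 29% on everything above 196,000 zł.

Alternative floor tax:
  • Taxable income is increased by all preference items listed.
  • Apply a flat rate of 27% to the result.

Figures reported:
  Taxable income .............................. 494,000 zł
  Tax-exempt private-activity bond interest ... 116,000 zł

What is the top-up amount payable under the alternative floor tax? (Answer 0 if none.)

Alternative floor tax:
  Adjusted income: 494,000 zł + 116,000 zł = 610,000 zł
  610,000 zł × 27% = 164,700 zł

Regular income tax:
  196,000 zł × 16% = 31,360 zł
  298,000 zł × 29% = 86,420 zł
  → 117,780 zł

Excess of alternative floor tax over regular income tax: 164,700 zł − 117,780 zł = 46,920 zł.

46,920 zł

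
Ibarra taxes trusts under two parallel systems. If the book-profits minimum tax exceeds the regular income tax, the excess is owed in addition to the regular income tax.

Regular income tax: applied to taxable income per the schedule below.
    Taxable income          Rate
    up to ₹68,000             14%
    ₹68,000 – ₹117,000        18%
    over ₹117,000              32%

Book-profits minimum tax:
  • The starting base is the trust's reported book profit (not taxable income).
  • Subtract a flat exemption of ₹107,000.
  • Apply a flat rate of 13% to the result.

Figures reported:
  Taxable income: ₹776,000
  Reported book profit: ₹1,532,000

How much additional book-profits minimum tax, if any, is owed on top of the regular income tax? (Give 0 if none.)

Book-profits minimum tax:
  Base (reported book profit): ₹1,532,000
  Less exemption ₹107,000 → base ₹1,425,000
  ₹1,425,000 × 13% = ₹185,250

Regular income tax:
  ₹68,000 × 14% = ₹9,520
  ₹49,000 × 18% = ₹8,820
  ₹659,000 × 32% = ₹210,880
  → ₹229,220

₹185,250 ≤ ₹229,220, so no add-on is due.

₹0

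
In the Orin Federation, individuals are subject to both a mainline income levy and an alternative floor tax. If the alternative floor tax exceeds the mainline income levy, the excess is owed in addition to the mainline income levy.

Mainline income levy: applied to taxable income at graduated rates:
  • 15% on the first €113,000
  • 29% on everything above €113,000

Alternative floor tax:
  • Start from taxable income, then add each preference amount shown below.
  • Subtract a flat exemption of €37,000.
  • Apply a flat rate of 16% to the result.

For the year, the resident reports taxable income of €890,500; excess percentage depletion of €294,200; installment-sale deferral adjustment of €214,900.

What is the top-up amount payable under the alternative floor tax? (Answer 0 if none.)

Mainline income levy:
  €113,000 × 15% = €16,950
  €777,500 × 29% = €225,475
  → €242,425

Alternative floor tax:
  Adjusted income: €890,500 + €294,200 + €214,900 = €1,399,600
  Less exemption €37,000 → base €1,362,600
  €1,362,600 × 16% = €218,016

€218,016 ≤ €242,425, so no add-on is due.

€0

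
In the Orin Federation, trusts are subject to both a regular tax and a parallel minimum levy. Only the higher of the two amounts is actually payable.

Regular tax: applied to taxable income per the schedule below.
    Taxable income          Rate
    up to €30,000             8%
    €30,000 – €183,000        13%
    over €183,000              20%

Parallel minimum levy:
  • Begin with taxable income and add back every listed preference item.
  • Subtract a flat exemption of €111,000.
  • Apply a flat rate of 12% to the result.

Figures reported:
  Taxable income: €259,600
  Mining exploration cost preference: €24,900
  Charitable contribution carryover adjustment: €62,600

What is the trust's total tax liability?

€37,610

Regular tax:
  €30,000 × 8% = €2,400
  €153,000 × 13% = €19,890
  €76,600 × 20% = €15,320
  → €37,610

Parallel minimum levy:
  Adjusted income: €259,600 + €24,900 + €62,600 = €347,100
  Less exemption €111,000 → base €236,100
  €236,100 × 12% = €28,332

€37,610 > €28,332, so the regular tax governs.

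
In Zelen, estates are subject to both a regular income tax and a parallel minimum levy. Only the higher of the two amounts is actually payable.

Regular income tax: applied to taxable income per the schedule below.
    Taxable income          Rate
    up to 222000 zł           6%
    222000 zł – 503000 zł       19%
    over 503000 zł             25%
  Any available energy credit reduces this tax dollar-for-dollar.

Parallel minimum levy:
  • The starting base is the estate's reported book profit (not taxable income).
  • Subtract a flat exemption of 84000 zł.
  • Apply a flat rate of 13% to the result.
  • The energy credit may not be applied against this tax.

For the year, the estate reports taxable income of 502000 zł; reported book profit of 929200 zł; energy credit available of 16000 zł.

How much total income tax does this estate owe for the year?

Regular income tax:
  222000 zł × 6% = 13320 zł
  280000 zł × 19% = 53200 zł
  → 66520 zł
  Less energy credit 16000 zł → 50520 zł

Parallel minimum levy:
  Base (reported book profit): 929200 zł
  Less exemption 84000 zł → base 845200 zł
  845200 zł × 13% = 109876 zł

109876 zł > 50520 zł, so the parallel minimum levy is the binding amount.

109876 zł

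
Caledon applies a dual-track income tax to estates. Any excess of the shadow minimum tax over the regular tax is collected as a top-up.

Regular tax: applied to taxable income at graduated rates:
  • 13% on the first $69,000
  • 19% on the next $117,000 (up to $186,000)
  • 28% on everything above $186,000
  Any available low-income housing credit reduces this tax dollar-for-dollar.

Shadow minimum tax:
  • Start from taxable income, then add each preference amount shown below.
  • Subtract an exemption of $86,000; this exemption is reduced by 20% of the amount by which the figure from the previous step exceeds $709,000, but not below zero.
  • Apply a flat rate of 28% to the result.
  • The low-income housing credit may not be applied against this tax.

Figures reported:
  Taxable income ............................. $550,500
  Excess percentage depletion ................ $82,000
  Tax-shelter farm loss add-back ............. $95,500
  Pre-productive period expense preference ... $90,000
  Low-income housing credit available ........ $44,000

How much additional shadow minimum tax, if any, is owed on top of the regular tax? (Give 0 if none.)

Shadow minimum tax:
  Adjusted income: $550,500 + $82,000 + $95,500 + $90,000 = $818,000
  Exemption: $86,000 − 20% × ($818,000 − $709,000) = $86,000 − $21,800 = $64,200
  Base: $818,000 − $64,200 = $753,800
  $753,800 × 28% = $211,064

Regular tax:
  $69,000 × 13% = $8,970
  $117,000 × 19% = $22,230
  $364,500 × 28% = $102,060
  → $133,260
  Less low-income housing credit $44,000 → $89,260

Excess of shadow minimum tax over regular tax: $211,064 − $89,260 = $121,804.

$121,804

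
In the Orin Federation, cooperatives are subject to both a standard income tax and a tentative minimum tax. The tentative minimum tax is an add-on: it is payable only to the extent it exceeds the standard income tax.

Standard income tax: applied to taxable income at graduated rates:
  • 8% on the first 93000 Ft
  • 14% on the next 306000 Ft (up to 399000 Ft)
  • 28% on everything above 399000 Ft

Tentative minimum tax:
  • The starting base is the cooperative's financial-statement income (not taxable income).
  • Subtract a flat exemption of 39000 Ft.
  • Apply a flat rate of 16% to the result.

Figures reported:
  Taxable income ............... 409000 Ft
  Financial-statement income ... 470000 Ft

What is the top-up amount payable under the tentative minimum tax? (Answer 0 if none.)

15880 Ft

Tentative minimum tax:
  Base (financial-statement income): 470000 Ft
  Less exemption 39000 Ft → base 431000 Ft
  431000 Ft × 16% = 68960 Ft

Standard income tax:
  93000 Ft × 8% = 7440 Ft
  306000 Ft × 14% = 42840 Ft
  10000 Ft × 28% = 2800 Ft
  → 53080 Ft

Excess of tentative minimum tax over standard income tax: 68960 Ft − 53080 Ft = 15880 Ft.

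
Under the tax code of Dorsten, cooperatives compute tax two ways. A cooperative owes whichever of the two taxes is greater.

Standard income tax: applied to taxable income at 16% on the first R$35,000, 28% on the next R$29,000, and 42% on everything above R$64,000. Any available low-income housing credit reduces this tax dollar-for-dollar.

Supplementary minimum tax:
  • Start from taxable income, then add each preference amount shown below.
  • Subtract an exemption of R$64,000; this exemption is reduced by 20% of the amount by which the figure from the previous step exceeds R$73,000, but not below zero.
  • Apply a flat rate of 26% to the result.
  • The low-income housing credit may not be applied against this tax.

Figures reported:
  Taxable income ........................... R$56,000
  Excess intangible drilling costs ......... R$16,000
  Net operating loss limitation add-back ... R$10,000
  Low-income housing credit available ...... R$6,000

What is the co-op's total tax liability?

Standard income tax:
  R$35,000 × 16% = R$5,600
  R$21,000 × 28% = R$5,880
  → R$11,480
  Less low-income housing credit R$6,000 → R$5,480

Supplementary minimum tax:
  Adjusted income: R$56,000 + R$16,000 + R$10,000 = R$82,000
  Exemption: R$64,000 − 20% × (R$82,000 − R$73,000) = R$64,000 − R$1,800 = R$62,200
  Base: R$82,000 − R$62,200 = R$19,800
  R$19,800 × 26% = R$5,148

R$5,480 > R$5,148, so the standard income tax governs.

R$5,480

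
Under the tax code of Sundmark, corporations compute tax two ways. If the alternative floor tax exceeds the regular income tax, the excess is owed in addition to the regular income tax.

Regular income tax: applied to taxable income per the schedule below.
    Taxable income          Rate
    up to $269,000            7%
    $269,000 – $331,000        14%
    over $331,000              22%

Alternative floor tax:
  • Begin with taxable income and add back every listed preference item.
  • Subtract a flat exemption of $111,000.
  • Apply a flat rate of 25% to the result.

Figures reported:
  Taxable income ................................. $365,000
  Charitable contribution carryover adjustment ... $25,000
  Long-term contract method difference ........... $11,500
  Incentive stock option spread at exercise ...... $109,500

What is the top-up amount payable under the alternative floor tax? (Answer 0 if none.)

Alternative floor tax:
  Adjusted income: $365,000 + $25,000 + $11,500 + $109,500 = $511,000
  Less exemption $111,000 → base $400,000
  $400,000 × 25% = $100,000

Regular income tax:
  $269,000 × 7% = $18,830
  $62,000 × 14% = $8,680
  $34,000 × 22% = $7,480
  → $34,990

Excess of alternative floor tax over regular income tax: $100,000 − $34,990 = $65,010.

$65,010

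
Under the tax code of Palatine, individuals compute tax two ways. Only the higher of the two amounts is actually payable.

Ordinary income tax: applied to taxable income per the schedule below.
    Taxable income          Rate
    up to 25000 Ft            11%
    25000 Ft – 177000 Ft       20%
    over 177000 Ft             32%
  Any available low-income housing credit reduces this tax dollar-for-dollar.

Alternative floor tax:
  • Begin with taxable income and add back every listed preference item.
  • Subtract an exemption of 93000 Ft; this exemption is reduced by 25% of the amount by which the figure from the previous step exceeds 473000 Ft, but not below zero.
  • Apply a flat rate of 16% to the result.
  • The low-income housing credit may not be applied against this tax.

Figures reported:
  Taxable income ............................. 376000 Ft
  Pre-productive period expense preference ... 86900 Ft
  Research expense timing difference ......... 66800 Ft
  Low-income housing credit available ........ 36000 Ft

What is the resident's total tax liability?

Alternative floor tax:
  Adjusted income: 376000 Ft + 86900 Ft + 66800 Ft = 529700 Ft
  Exemption: 93000 Ft − 25% × (529700 Ft − 473000 Ft) = 93000 Ft − 14175 Ft = 78825 Ft
  Base: 529700 Ft − 78825 Ft = 450875 Ft
  450875 Ft × 16% = 72140 Ft

Ordinary income tax:
  25000 Ft × 11% = 2750 Ft
  152000 Ft × 20% = 30400 Ft
  199000 Ft × 32% = 63680 Ft
  → 96830 Ft
  Less low-income housing credit 36000 Ft → 60830 Ft

72140 Ft > 60830 Ft, so the alternative floor tax is the binding amount.

72140 Ft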